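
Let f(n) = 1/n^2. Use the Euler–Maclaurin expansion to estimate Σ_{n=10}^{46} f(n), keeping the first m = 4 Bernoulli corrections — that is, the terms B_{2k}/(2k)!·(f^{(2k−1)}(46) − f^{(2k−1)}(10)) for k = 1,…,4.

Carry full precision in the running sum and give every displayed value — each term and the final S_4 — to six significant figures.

∫_10^46 1/x^2 dx evaluates to 0.0782609.
Boundary: ½(f(10) + f(46)) = ½(0.0100000 + 0.000472590) = 0.00523629.
Integral + boundary = 0.0834972.
Correction k=1: B_{2}/2! · (f^{(1)}(46) − f^{(1)}(10)) = 1/12 · (-2.05474e-05 − (-0.00200000)) = 0.000164954.
Partial sum through k=1: 0.0836621.
Correction k=2: B_{4}/4! · (f^{(3)}(46) − f^{(3)}(10)) = −1/720 · (-1.16526e-07 − (-0.000240000)) = -3.33171e-07.
Partial sum through k=2: 0.0836618.
Correction k=3: B_{6}/6! · (f^{(5)}(46) − f^{(5)}(10)) = 1/30240 · (-1.65207e-09 − (-7.20000e-05)) = 2.38090e-09.
Partial sum through k=3: 0.0836618.
Correction k=4: B_{8}/8! · (f^{(7)}(46) − f^{(7)}(10)) = −1/1209600 · (-4.37220e-11 − (-4.03200e-05)) = -3.33333e-11.

S_4 ≈ 0.0836618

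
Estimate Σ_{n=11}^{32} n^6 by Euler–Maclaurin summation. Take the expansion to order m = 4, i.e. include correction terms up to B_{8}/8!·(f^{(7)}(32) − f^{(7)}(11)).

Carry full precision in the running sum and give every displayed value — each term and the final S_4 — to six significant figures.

The integral term ∫_11^32 x^6 dx = 4.90575e+09.
½[f(11) + f(32)] = ½[1.77156e+06 + 1.07374e+09] = 5.37757e+08.
Integral + boundary = 5.44351e+09.
Order-1 term: 1/12 · (2.01327e+08 − 966306) = 1.66967e+07.
Partial sum through k=1: 5.46020e+09.
Order-2 term: −1/720 · (3.93216e+06 − 159720) = -5239.50.
Partial sum through k=2: 5.46020e+09.
Order-3 term: 1/30240 · (23040.0 − 7920.00) = 0.500000.
Partial sum through k=3: 5.46020e+09.
Order-4 term: −1/1209600 · (0.00000 − 0.00000) = 0.00000.

S_4 ≈ 5.46020e+09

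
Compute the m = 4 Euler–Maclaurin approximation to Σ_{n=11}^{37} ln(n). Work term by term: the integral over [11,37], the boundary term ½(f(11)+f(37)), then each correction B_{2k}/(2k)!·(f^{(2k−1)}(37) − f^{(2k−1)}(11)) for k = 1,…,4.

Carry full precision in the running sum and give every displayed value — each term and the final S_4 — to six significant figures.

Integral: ∫_11^37 ln(x) dx = 81.2271.
½[f(11) + f(37)] = ½[2.39790 + 3.61092] = 3.00441.
Running total after boundary: 84.2315.
k=1: B_{2}/(2)! × [f^{(1)}(37) − f^{(1)}(11)] = 1/12 × (0.0270270 − 0.0909091) = -0.00532351.
After k=1: 84.2262.
k=2: B_{4}/(4)! × [f^{(3)}(37) − f^{(3)}(11)] = −1/720 × (3.94843e-05 − 0.00150263) = 2.03215e-06.
After k=2: 84.2262.
k=3: B_{6}/(6)! × [f^{(5)}(37) − f^{(5)}(11)] = 1/30240 × (3.46101e-07 − 0.000149021) = -4.91650e-09.
After k=3: 84.2262.
k=4: B_{8}/(8)! × [f^{(7)}(37) − f^{(7)}(11)] = −1/1209600 × (7.58439e-09 − 3.69474e-05) = 3.05389e-11.

S_4 ≈ 84.2262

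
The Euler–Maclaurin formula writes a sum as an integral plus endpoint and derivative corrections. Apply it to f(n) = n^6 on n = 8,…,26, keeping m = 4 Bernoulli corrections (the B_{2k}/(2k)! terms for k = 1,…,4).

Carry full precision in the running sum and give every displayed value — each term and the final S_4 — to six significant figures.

S_4 ≈ 1.30761e+09

The integral term ∫_8^26 x^6 dx = 1.14710e+09.
Boundary: ½(f(8) + f(26)) = ½(262144 + 3.08916e+08) = 1.54589e+08.
Integral + boundary = 1.30169e+09.
Correction k=1: B_{2}/2! · (f^{(1)}(26) − f^{(1)}(8)) = 1/12 · (7.12883e+07 − 196608) = 5.92430e+06.
After k=1: 1.30762e+09.
Correction k=2: B_{4}/4! · (f^{(3)}(26) − f^{(3)}(8)) = −1/720 · (2.10912e+06 − 61440.0) = -2844.00.
After k=2: 1.30761e+09.
Correction k=3: B_{6}/6! · (f^{(5)}(26) − f^{(5)}(8)) = 1/30240 · (18720.0 − 5760.00) = 0.428571.
After k=3: 1.30761e+09.
Correction k=4: B_{8}/8! · (f^{(7)}(26) − f^{(7)}(8)) = −1/1209600 · (0.00000 − 0.00000) = 0.00000.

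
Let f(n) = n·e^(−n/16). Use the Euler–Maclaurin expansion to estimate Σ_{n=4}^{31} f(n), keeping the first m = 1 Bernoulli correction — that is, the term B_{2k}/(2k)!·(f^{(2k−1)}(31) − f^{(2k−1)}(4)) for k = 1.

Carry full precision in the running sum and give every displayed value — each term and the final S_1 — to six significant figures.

The integral term ∫_4^31 x·e^(−x/16) dx = 140.880.
½[f(4) + f(31)] = ½[3.11520 + 4.46597] = 3.79059.
Integral + boundary = 144.671.
Correction k=1: B_{2}/2! · (f^{(1)}(31) − f^{(1)}(4)) = 1/12 · (-0.135060 − 0.584101) = -0.0599300.

S_1 ≈ 144.611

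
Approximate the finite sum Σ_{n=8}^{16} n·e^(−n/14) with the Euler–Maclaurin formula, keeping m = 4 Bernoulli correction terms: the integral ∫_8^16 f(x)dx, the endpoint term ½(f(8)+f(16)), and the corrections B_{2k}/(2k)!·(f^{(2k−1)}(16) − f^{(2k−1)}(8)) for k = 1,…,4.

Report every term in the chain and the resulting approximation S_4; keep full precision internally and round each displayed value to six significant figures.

∫_8^16 x·e^(−x/14) dx evaluates to 39.9924.
Endpoint term: (f(8) + f(16))/2 = (4.51774 + 5.10250)/2 = 4.81012.
Integral + boundary = 44.8026.
k=1: B_{2}/(2)! × [f^{(1)}(16) − f^{(1)}(8)] = 1/12 × (-0.0455581 − 0.242022) = -0.0239650.
After k=1: 44.7786.
k=2: B_{4}/(4)! × [f^{(3)}(16) − f^{(3)}(8)] = −1/720 × (0.00302171 − 0.00699724) = 5.52157e-06.
After k=2: 44.7786.
k=3: B_{6}/(6)! × [f^{(5)}(16) − f^{(5)}(8)] = 1/30240 × (3.20197e-05 − 6.51003e-05) = -1.09394e-09.
After k=3: 44.7786.
k=4: B_{8}/(8)! × [f^{(7)}(16) − f^{(7)}(8)] = −1/1209600 × (2.48074e-07 − 4.82145e-07) = 1.93511e-13.

S_4 ≈ 44.7786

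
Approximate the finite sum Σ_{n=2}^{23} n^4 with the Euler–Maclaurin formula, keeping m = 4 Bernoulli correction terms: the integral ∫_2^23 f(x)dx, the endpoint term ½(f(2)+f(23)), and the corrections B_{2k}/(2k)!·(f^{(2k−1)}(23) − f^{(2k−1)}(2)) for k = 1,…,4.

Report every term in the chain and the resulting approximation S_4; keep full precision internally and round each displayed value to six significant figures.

S_4 ≈ 1.43124e+06

Integral: ∫_2^23 x^4 dx = 1.28726e+06.
Endpoint term: (f(2) + f(23))/2 = (16.0000 + 279841)/2 = 139928.
Running total after boundary: 1.42719e+06.
Correction k=1: B_{2}/2! · (f^{(1)}(23) − f^{(1)}(2)) = 1/12 · (48668.0 − 32.0000) = 4053.00.
Running total after k=1: 1.43124e+06.
Correction k=2: B_{4}/4! · (f^{(3)}(23) − f^{(3)}(2)) = −1/720 · (552.000 − 48.0000) = -0.700000.
Running total after k=2: 1.43124e+06.
Correction k=3: B_{6}/6! · (f^{(5)}(23) − f^{(5)}(2)) = 1/30240 · (0.00000 − 0.00000) = 0.00000.
Running total after k=3: 1.43124e+06.
Correction k=4: B_{8}/8! · (f^{(7)}(23) − f^{(7)}(2)) = −1/1209600 · (0.00000 − 0.00000) = 0.00000.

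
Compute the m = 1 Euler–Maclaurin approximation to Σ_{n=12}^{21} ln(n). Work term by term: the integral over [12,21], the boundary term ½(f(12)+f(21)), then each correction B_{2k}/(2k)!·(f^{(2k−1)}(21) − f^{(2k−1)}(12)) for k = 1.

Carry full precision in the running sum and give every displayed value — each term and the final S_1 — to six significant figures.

S_1 ≈ 27.8778

The integral term ∫_12^21 ln(x) dx = 25.1161.
Endpoint term: (f(12) + f(21))/2 = (2.48491 + 3.04452)/2 = 2.76471.
So far: 27.8808.
Order-1 term: 1/12 · (0.0476190 − 0.0833333) = -0.00297619.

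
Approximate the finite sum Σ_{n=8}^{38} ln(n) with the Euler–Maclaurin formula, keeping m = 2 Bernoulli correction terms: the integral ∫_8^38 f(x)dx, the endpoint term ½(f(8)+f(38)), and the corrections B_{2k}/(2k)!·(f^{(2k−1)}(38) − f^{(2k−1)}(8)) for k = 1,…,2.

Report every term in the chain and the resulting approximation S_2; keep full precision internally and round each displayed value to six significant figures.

S_2 ≈ 94.4430

∫_8^38 ln(x) dx evaluates to 91.5927.
Endpoint term: (f(8) + f(38))/2 = (2.07944 + 3.63759)/2 = 2.85851.
Integral + boundary = 94.4513.
Order-1 term: 1/12 · (0.0263158 − 0.125000) = -0.00822368.
After k=1: 94.4430.
Order-2 term: −1/720 · (3.64485e-05 − 0.00390625) = 5.37472e-06.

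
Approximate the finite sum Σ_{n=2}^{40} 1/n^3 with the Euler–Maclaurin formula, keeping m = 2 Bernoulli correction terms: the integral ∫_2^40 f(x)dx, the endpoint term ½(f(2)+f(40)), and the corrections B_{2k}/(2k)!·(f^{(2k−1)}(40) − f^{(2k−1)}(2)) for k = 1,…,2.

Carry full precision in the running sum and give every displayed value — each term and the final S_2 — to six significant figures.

S_2 ≈ 0.201518

∫_2^40 1/x^3 dx evaluates to 0.124688.
Endpoint term: (f(2) + f(40))/2 = (0.125000 + 1.56250e-05)/2 = 0.0625078.
Running total after boundary: 0.187195.
Correction k=1: B_{2}/2! · (f^{(1)}(40) − f^{(1)}(2)) = 1/12 · (-1.17187e-06 − (-0.187500)) = 0.0156249.
After k=1: 0.202820.
Correction k=2: B_{4}/4! · (f^{(3)}(40) − f^{(3)}(2)) = −1/720 · (-1.46484e-08 − (-0.937500)) = -0.00130208.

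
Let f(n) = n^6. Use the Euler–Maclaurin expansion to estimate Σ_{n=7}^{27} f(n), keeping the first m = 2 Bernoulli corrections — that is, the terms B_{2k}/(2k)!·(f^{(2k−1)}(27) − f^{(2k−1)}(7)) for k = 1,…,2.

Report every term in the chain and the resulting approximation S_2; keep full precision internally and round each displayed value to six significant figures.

The integral term ∫_7^27 x^6 dx = 1.49422e+09.
Endpoint term: (f(7) + f(27))/2 = (117649 + 3.87420e+08)/2 = 1.93769e+08.
So far: 1.68799e+09.
Order-1 term: 1/12 · (8.60934e+07 − 100842) = 7.16605e+06.
Running total after k=1: 1.69515e+09.
Order-2 term: −1/720 · (2.36196e+06 − 41160.0) = -3223.33.

S_2 ≈ 1.69515e+09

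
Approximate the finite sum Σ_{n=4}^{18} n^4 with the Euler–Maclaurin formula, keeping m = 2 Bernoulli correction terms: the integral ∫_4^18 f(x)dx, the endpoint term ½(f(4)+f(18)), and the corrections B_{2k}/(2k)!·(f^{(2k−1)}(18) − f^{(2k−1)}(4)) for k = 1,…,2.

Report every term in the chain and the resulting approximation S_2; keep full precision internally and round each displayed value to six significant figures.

S_2 ≈ 432247

Integral: ∫_4^18 x^4 dx = 377709.
½[f(4) + f(18)] = ½[256.000 + 104976] = 52616.0.
Running total after boundary: 430325.
Correction k=1: B_{2}/2! · (f^{(1)}(18) − f^{(1)}(4)) = 1/12 · (23328.0 − 256.000) = 1922.67.
After k=1: 432247.
Correction k=2: B_{4}/4! · (f^{(3)}(18) − f^{(3)}(4)) = −1/720 · (432.000 − 96.0000) = -0.466667.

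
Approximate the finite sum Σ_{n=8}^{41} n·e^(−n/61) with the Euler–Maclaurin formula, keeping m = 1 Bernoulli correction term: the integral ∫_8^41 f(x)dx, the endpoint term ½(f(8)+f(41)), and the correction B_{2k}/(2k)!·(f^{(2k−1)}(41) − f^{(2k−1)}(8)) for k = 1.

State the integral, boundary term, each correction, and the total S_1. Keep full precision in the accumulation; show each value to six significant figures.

The integral term ∫_8^41 x·e^(−x/61) dx = 514.592.
½[f(8) + f(41)] = ½[7.01671 + 20.9354] = 13.9760.
Integral + boundary = 528.568.
k=1: B_{2}/(2)! × [f^{(1)}(41) − f^{(1)}(8)] = 1/12 × (0.167416 − 0.762060) = -0.0495537.

S_1 ≈ 528.519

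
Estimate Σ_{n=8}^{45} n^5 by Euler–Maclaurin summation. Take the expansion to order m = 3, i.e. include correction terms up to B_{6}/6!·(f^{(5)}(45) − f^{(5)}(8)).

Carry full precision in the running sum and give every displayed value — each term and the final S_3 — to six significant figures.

The integral term ∫_8^45 x^5 dx = 1.38392e+09.
½[f(8) + f(45)] = ½[32768.0 + 1.84528e+08] = 9.22804e+07.
So far: 1.47620e+09.
Correction k=1: B_{2}/2! · (f^{(1)}(45) − f^{(1)}(8)) = 1/12 · (2.05031e+07 − 20480.0) = 1.70689e+06.
After k=1: 1.47790e+09.
Correction k=2: B_{4}/4! · (f^{(3)}(45) − f^{(3)}(8)) = −1/720 · (121500 − 3840.00) = -163.417.
After k=2: 1.47790e+09.
Correction k=3: B_{6}/6! · (f^{(5)}(45) − f^{(5)}(8)) = 1/30240 · (120.000 − 120.000) = 0.00000.

S_3 ≈ 1.47790e+09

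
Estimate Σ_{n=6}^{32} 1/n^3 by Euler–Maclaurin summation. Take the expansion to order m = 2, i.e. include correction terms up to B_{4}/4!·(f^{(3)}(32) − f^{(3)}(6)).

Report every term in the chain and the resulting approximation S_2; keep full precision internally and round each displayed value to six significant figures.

S_2 ≈ 0.0159216

Integral: ∫_6^32 1/x^3 dx = 0.0134006.
Boundary: ½(f(6) + f(32)) = ½(0.00462963 + 3.05176e-05) = 0.00233007.
Running total after boundary: 0.0157307.
Order-1 term: 1/12 · (-2.86102e-06 − (-0.00231481)) = 0.000192663.
Running total after k=1: 0.0159233.
Order-2 term: −1/720 · (-5.58794e-08 − (-0.00128601)) = -1.78604e-06.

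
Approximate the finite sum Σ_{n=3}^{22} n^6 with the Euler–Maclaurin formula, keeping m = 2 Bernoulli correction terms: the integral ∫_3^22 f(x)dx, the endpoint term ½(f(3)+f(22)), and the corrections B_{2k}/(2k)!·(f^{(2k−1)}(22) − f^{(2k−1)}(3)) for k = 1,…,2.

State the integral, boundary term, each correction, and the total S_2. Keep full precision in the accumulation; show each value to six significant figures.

S_2 ≈ 4.15602e+08

The integral term ∫_3^22 x^6 dx = 3.56337e+08.
Boundary: ½(f(3) + f(22)) = ½(729.000 + 1.13380e+08) = 5.66903e+07.
Integral + boundary = 4.13027e+08.
Order-1 term: 1/12 · (3.09218e+07 − 1458.00) = 2.57669e+06.
After k=1: 4.15604e+08.
Order-2 term: −1/720 · (1.27776e+06 − 3240.00) = -1770.17.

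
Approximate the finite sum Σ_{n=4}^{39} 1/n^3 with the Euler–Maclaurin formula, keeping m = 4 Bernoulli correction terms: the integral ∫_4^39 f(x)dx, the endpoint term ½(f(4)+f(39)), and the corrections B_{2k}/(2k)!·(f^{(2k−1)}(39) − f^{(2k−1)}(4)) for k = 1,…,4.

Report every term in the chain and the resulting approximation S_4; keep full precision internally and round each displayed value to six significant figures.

Integral: ∫_4^39 1/x^3 dx = 0.0309213.
Boundary: ½(f(4) + f(39)) = ½(0.0156250 + 1.68580e-05) = 0.00782093.
Running total after boundary: 0.0387422.
Order-1 term: 1/12 · (-1.29677e-06 − (-0.0117188)) = 0.000976454.
After k=1: 0.0397187.
Order-2 term: −1/720 · (-1.70515e-08 − (-0.0146484)) = -2.03450e-05.
After k=2: 0.0396983.
Order-3 term: 1/30240 · (-4.70851e-10 − (-0.0384521)) = 1.27157e-06.
After k=3: 0.0396996.
Order-4 term: −1/1209600 · (-2.22888e-11 − (-0.173035)) = -1.43051e-07.

S_4 ≈ 0.0396994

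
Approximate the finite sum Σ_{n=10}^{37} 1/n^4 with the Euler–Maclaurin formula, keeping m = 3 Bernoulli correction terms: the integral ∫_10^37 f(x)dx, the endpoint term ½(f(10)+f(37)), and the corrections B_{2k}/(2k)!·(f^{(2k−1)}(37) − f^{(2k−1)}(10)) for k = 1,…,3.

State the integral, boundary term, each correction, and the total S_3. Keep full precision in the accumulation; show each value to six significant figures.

∫_10^37 1/x^4 dx evaluates to 0.000326753.
Endpoint term: (f(10) + f(37))/2 = (0.000100000 + 5.33572e-07)/2 = 5.02668e-05.
Integral + boundary = 0.000377019.
Order-1 term: 1/12 · (-5.76835e-08 − (-4.00000e-05)) = 3.32853e-06.
Running total after k=1: 0.000380348.
Order-2 term: −1/720 · (-1.26406e-09 − (-1.20000e-05)) = -1.66649e-08.
Running total after k=2: 0.000380331.
Order-3 term: 1/30240 · (-5.17075e-11 − (-6.72000e-06)) = 2.22221e-10.

S_3 ≈ 0.000380331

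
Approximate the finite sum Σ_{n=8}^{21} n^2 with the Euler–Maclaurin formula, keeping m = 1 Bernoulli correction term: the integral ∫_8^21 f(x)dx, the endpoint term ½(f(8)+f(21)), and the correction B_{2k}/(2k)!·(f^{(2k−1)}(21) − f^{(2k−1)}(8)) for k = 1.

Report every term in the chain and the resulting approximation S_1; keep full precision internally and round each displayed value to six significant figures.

S_1 ≈ 3171.00

The integral term ∫_8^21 x^2 dx = 2916.33.
½[f(8) + f(21)] = ½[64.0000 + 441.000] = 252.500.
Integral + boundary = 3168.83.
k=1: B_{2}/(2)! × [f^{(1)}(21) − f^{(1)}(8)] = 1/12 × (42.0000 − 16.0000) = 2.16667.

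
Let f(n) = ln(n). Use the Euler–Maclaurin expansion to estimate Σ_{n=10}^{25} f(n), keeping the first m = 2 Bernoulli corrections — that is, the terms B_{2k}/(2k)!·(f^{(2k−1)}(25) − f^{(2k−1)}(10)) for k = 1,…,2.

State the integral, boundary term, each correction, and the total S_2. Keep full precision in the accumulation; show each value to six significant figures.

S_2 ≈ 45.2018

The integral term ∫_10^25 ln(x) dx = 42.4460.
Boundary: ½(f(10) + f(25)) = ½(2.30259 + 3.21888) = 2.76073.
So far: 45.2068.
Order-1 term: 1/12 · (0.0400000 − 0.100000) = -0.00500000.
After k=1: 45.2018.
Order-2 term: −1/720 · (0.000128000 − 0.00200000) = 2.60000e-06.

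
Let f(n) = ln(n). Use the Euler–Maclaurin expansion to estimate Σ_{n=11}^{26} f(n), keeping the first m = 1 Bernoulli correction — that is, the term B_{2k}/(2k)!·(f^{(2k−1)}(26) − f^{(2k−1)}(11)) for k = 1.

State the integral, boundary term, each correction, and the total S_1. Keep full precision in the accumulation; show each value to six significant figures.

S_1 ≈ 46.1573

The integral term ∫_11^26 ln(x) dx = 43.3337.
Endpoint term: (f(11) + f(26))/2 = (2.39790 + 3.25810)/2 = 2.82800.
Integral + boundary = 46.1617.
k=1: B_{2}/(2)! × [f^{(1)}(26) − f^{(1)}(11)] = 1/12 × (0.0384615 − 0.0909091) = -0.00437063.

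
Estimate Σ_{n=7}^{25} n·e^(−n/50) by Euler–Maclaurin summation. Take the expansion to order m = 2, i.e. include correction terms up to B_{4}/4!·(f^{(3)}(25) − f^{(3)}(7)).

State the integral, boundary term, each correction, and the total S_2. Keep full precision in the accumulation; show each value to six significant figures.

S_2 ≈ 213.768

The integral term ∫_7^25 x·e^(−x/50) dx = 203.181.
Endpoint term: (f(7) + f(25))/2 = (6.08551 + 15.1633)/2 = 10.6244.
So far: 213.805.
Order-1 term: 1/12 · (0.303265 − 0.747648) = -0.0370319.
Partial sum through k=1: 213.768.
Order-2 term: −1/720 · (0.000606531 − 0.000994546) = 5.38910e-07.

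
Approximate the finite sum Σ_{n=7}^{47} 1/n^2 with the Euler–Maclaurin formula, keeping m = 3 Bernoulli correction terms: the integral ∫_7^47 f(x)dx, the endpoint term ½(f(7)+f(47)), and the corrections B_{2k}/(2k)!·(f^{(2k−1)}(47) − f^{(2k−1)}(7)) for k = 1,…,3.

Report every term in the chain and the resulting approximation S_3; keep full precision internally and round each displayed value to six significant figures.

S_3 ≈ 0.132493

Integral: ∫_7^47 1/x^2 dx = 0.121581.
Boundary: ½(f(7) + f(47)) = ½(0.0204082 + 0.000452694) = 0.0104304.
So far: 0.132011.
k=1: B_{2}/(2)! × [f^{(1)}(47) − f^{(1)}(7)] = 1/12 × (-1.92636e-05 − (-0.00583090)) = 0.000484303.
Running total after k=1: 0.132495.
k=2: B_{4}/(4)! × [f^{(3)}(47) − f^{(3)}(7)] = −1/720 × (-1.04646e-07 − (-0.00142798)) = -1.98316e-06.
Running total after k=2: 0.132493.
k=3: B_{6}/(6)! × [f^{(5)}(47) − f^{(5)}(7)] = 1/30240 × (-1.42117e-09 − (-0.000874271)) = 2.89110e-08.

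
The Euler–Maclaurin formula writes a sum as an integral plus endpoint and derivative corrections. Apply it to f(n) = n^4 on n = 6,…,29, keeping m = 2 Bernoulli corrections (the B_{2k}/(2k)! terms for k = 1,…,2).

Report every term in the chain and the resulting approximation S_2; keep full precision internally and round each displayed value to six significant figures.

S_2 ≈ 4.46302e+06

The integral term ∫_6^29 x^4 dx = 4.10067e+06.
½[f(6) + f(29)] = ½[1296.00 + 707281] = 354288.
Integral + boundary = 4.45496e+06.
Correction k=1: B_{2}/2! · (f^{(1)}(29) − f^{(1)}(6)) = 1/12 · (97556.0 − 864.000) = 8057.67.
Running total after k=1: 4.46302e+06.
Correction k=2: B_{4}/4! · (f^{(3)}(29) − f^{(3)}(6)) = −1/720 · (696.000 − 144.000) = -0.766667.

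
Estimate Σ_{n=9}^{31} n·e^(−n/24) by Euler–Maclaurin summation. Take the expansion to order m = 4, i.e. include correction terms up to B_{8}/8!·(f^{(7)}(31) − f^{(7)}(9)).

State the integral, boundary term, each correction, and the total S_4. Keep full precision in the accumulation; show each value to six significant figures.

The integral term ∫_9^31 x·e^(−x/24) dx = 181.581.
Boundary: ½(f(9) + f(31)) = ½(6.18560 + 8.51918) = 7.35239.
Running total after boundary: 188.933.
Correction k=1: B_{2}/2! · (f^{(1)}(31) − f^{(1)}(9)) = 1/12 · (-0.0801536 − 0.429556) = -0.0424758.
After k=1: 188.891.
Correction k=2: B_{4}/4! · (f^{(3)}(31) − f^{(3)}(9)) = −1/720 · (0.000815054 − 0.00313218) = 3.21823e-06.
After k=2: 188.891.
Correction k=3: B_{6}/6! · (f^{(5)}(31) − f^{(5)}(9)) = 1/30240 · (3.07164e-06 − 9.58090e-06) = -2.15253e-10.
After k=3: 188.891.
Correction k=4: B_{8}/8! · (f^{(7)}(31) − f^{(7)}(9)) = −1/1209600 · (8.20877e-09 − 2.38264e-08) = 1.29114e-14.

S_4 ≈ 188.891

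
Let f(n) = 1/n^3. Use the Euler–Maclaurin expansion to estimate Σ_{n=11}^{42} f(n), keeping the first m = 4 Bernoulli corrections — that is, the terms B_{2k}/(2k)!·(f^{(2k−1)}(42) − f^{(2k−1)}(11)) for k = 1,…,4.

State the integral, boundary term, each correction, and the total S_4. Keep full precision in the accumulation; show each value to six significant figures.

S_4 ≈ 0.00424814

∫_11^42 1/x^3 dx evaluates to 0.00384878.
Boundary: ½(f(11) + f(42)) = ½(0.000751315 + 1.34975e-05) = 0.000382406.
Integral + boundary = 0.00423119.
Order-1 term: 1/12 · (-9.64104e-07 − (-0.000204904)) = 1.69950e-05.
After k=1: 0.00424819.
Order-2 term: −1/720 · (-1.09309e-08 − (-3.38684e-05)) = -4.70243e-08.
After k=2: 0.00424814.
Order-3 term: 1/30240 · (-2.60259e-10 − (-1.17560e-05)) = 3.88748e-10.
After k=3: 0.00424814.
Order-4 term: −1/1209600 · (-1.06228e-11 − (-6.99530e-06)) = -5.78314e-12.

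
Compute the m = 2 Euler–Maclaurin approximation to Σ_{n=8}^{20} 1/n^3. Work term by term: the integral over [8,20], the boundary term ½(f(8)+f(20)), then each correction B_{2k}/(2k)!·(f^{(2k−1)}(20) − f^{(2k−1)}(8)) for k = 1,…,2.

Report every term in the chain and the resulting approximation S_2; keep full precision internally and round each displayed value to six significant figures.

∫_8^20 1/x^3 dx evaluates to 0.00656250.
Endpoint term: (f(8) + f(20))/2 = (0.00195312 + 0.000125000)/2 = 0.00103906.
Integral + boundary = 0.00760156.
Correction k=1: B_{2}/2! · (f^{(1)}(20) − f^{(1)}(8)) = 1/12 · (-1.87500e-05 − (-0.000732422)) = 5.94727e-05.
Running total after k=1: 0.00766104.
Correction k=2: B_{4}/4! · (f^{(3)}(20) − f^{(3)}(8)) = −1/720 · (-9.37500e-07 − (-0.000228882)) = -3.16589e-07.

S_2 ≈ 0.00766072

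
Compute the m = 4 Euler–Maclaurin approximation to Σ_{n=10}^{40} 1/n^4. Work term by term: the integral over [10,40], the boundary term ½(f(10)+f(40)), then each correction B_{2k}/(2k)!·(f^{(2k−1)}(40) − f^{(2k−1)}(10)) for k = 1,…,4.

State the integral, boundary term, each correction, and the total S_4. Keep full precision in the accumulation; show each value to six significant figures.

S_4 ≈ 0.000381634

The integral term ∫_10^40 1/x^4 dx = 0.000328125.
Boundary: ½(f(10) + f(40)) = ½(0.000100000 + 3.90625e-07) = 5.01953e-05.
So far: 0.000378320.
k=1: B_{2}/(2)! × [f^{(1)}(40) − f^{(1)}(10)] = 1/12 × (-3.90625e-08 − (-4.00000e-05)) = 3.33008e-06.
After k=1: 0.000381650.
k=2: B_{4}/(4)! × [f^{(3)}(40) − f^{(3)}(10)] = −1/720 × (-7.32422e-10 − (-1.20000e-05)) = -1.66656e-08.
After k=2: 0.000381634.
k=3: B_{6}/(6)! × [f^{(5)}(40) − f^{(5)}(10)] = 1/30240 × (-2.56348e-11 − (-6.72000e-06)) = 2.22221e-10.
After k=3: 0.000381634.
k=4: B_{8}/(8)! × [f^{(7)}(40) − f^{(7)}(10)] = −1/1209600 × (-1.44196e-12 − (-6.04800e-06)) = -5.00000e-12.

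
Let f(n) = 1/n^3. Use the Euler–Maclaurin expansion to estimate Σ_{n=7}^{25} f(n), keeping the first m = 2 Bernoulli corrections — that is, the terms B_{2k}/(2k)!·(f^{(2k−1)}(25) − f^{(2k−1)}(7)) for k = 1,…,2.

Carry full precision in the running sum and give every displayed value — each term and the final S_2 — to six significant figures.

The integral term ∫_7^25 1/x^3 dx = 0.00940408.
Endpoint term: (f(7) + f(25))/2 = (0.00291545 + 6.40000e-05)/2 = 0.00148973.
Integral + boundary = 0.0108938.
Correction k=1: B_{2}/2! · (f^{(1)}(25) − f^{(1)}(7)) = 1/12 · (-7.68000e-06 − (-0.00124948)) = 0.000103483.
Running total after k=1: 0.0109973.
Correction k=2: B_{4}/4! · (f^{(3)}(25) − f^{(3)}(7)) = −1/720 · (-2.45760e-07 − (-0.000509992)) = -7.07980e-07.

S_2 ≈ 0.0109966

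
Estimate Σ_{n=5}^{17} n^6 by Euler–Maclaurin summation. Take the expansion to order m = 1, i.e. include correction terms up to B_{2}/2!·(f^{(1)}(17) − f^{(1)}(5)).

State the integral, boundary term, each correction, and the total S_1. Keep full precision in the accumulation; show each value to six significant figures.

∫_5^17 x^6 dx evaluates to 5.86086e+07.
Endpoint term: (f(5) + f(17))/2 = (15625.0 + 2.41376e+07)/2 = 1.20766e+07.
Running total after boundary: 7.06852e+07.
Order-1 term: 1/12 · (8.51914e+06 − 18750.0) = 708366.

S_1 ≈ 7.13936e+07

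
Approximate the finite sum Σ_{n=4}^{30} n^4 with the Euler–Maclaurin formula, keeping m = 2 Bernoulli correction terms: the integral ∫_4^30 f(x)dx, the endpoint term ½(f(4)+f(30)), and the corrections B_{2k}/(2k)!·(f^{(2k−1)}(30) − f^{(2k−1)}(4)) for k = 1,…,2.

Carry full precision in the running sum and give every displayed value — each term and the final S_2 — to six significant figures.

S_2 ≈ 5.27390e+06

Integral: ∫_4^30 x^4 dx = 4.85980e+06.
½[f(4) + f(30)] = ½[256.000 + 810000] = 405128.
Integral + boundary = 5.26492e+06.
Order-1 term: 1/12 · (108000 − 256.000) = 8978.67.
Running total after k=1: 5.27390e+06.
Order-2 term: −1/720 · (720.000 − 96.0000) = -0.866667.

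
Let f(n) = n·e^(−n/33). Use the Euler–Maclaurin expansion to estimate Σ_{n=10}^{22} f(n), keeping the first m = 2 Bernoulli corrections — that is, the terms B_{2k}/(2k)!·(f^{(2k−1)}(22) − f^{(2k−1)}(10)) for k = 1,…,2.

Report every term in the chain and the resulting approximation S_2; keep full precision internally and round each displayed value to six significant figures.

Integral: ∫_10^22 x·e^(−x/33) dx = 116.188.
½[f(10) + f(22)] = ½[7.38577 + 11.2952] = 9.34047.
So far: 125.529.
k=1: B_{2}/(2)! × [f^{(1)}(22) − f^{(1)}(10)] = 1/12 × (0.171139 − 0.514766) = -0.0286355.
After k=1: 125.500.
k=2: B_{4}/(4)! × [f^{(3)}(22) − f^{(3)}(10)] = −1/720 × (0.00110007 − 0.00182913) = 1.01258e-06.

S_2 ≈ 125.500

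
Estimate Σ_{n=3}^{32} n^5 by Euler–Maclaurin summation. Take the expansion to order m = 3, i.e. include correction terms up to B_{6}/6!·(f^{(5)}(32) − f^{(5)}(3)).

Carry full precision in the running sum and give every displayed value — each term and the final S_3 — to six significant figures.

S_3 ≈ 1.96171e+08

The integral term ∫_3^32 x^5 dx = 1.78957e+08.
Boundary: ½(f(3) + f(32)) = ½(243.000 + 3.35544e+07) = 1.67773e+07.
So far: 1.95734e+08.
k=1: B_{2}/(2)! × [f^{(1)}(32) − f^{(1)}(3)] = 1/12 × (5.24288e+06 − 405.000) = 436873.
Partial sum through k=1: 1.96171e+08.
k=2: B_{4}/(4)! × [f^{(3)}(32) − f^{(3)}(3)] = −1/720 × (61440.0 − 540.000) = -84.5833.
Partial sum through k=2: 1.96171e+08.
k=3: B_{6}/(6)! × [f^{(5)}(32) − f^{(5)}(3)] = 1/30240 × (120.000 − 120.000) = 0.00000.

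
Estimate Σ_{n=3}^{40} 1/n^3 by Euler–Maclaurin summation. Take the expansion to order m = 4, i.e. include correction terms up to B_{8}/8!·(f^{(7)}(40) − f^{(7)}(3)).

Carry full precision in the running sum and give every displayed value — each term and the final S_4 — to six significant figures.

S_4 ≈ 0.0767516

∫_3^40 1/x^3 dx evaluates to 0.0552431.
Endpoint term: (f(3) + f(40))/2 = (0.0370370 + 1.56250e-05)/2 = 0.0185263.
So far: 0.0737694.
Correction k=1: B_{2}/2! · (f^{(1)}(40) − f^{(1)}(3)) = 1/12 · (-1.17187e-06 − (-0.0370370)) = 0.00308632.
Partial sum through k=1: 0.0768557.
Correction k=2: B_{4}/4! · (f^{(3)}(40) − f^{(3)}(3)) = −1/720 · (-1.46484e-08 − (-0.0823045)) = -0.000114312.
Partial sum through k=2: 0.0767414.
Correction k=3: B_{6}/6! · (f^{(5)}(40) − f^{(5)}(3)) = 1/30240 · (-3.84521e-10 − (-0.384088)) = 1.27013e-05.
Partial sum through k=3: 0.0767541.
Correction k=4: B_{8}/8! · (f^{(7)}(40) − f^{(7)}(3)) = −1/1209600 · (-1.73035e-11 − (-3.07270)) = -2.54026e-06.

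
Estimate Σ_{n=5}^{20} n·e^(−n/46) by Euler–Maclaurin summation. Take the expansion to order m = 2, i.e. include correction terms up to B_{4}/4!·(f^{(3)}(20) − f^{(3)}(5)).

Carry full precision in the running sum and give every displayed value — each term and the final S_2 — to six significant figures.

S_2 ≈ 147.528

The integral term ∫_5^20 x·e^(−x/46) dx = 138.847.
½[f(5) + f(20)] = ½[4.48502 + 12.9481] = 8.71656.
Integral + boundary = 147.564.
Correction k=1: B_{2}/2! · (f^{(1)}(20) − f^{(1)}(5)) = 1/12 · (0.365925 − 0.799503) = -0.0361315.
After k=1: 147.528.
Correction k=2: B_{4}/4! · (f^{(3)}(20) − f^{(3)}(5)) = −1/720 · (0.000784847 − 0.00122567) = 6.12249e-07.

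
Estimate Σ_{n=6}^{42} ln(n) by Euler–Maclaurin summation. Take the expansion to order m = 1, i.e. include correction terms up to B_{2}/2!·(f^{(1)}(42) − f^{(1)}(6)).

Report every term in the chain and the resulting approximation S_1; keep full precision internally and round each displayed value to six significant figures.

S_1 ≈ 112.984

Integral: ∫_6^42 ln(x) dx = 110.232.
Boundary: ½(f(6) + f(42)) = ½(1.79176 + 3.73767) = 2.76471.
Integral + boundary = 112.996.
Order-1 term: 1/12 · (0.0238095 − 0.166667) = -0.0119048.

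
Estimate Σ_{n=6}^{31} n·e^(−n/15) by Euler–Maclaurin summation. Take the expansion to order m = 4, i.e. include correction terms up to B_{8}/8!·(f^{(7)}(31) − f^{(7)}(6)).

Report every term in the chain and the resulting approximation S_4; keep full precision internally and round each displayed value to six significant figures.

S_4 ≈ 127.721

Integral: ∫_6^31 x·e^(−x/15) dx = 123.792.
½[f(6) + f(31)] = ½[4.02192 + 3.92482] = 3.97337.
Running total after boundary: 127.765.
Correction k=1: B_{2}/2! · (f^{(1)}(31) − f^{(1)}(6)) = 1/12 · (-0.135048 − 0.402192) = -0.0447700.
After k=1: 127.721.
Correction k=2: B_{4}/4! · (f^{(3)}(31) − f^{(3)}(6)) = −1/720 · (0.000525185 − 0.00774592) = 1.00288e-05.
After k=2: 127.721.
Correction k=3: B_{6}/6! · (f^{(5)}(31) − f^{(5)}(6)) = 1/30240 · (7.33592e-06 − 6.09081e-05) = -1.77157e-09.
After k=3: 127.721.
Correction k=4: B_{8}/8! · (f^{(7)}(31) − f^{(7)}(6)) = −1/1209600 · (5.48341e-08 − 3.88399e-07) = 2.75765e-13.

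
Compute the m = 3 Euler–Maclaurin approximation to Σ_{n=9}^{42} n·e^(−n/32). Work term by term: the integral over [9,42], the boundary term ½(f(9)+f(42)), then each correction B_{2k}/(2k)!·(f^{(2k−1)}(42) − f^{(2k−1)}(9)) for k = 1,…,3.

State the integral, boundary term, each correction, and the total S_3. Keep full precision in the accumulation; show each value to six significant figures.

Integral: ∫_9^42 x·e^(−x/32) dx = 353.011.
½[f(9) + f(42)] = ½[6.79356 + 11.3041] = 9.04885.
Running total after boundary: 362.060.
Order-1 term: 1/12 · (-0.0841082 − 0.542541) = -0.0522208.
Running total after k=1: 362.008.
Order-2 term: −1/720 · (0.000443540 − 0.00200412) = 2.16747e-06.
Running total after k=2: 362.008.
Order-3 term: 1/30240 · (9.46500e-07 − 3.39689e-06) = -8.10315e-11.

S_3 ≈ 362.008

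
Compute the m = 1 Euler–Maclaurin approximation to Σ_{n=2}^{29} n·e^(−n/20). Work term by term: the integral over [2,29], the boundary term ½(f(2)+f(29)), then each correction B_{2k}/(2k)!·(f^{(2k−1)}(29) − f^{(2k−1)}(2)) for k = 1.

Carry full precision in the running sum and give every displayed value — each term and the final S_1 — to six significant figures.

S_1 ≈ 172.479

Integral: ∫_2^29 x·e^(−x/20) dx = 168.250.
½[f(2) + f(29)] = ½[1.80967 + 6.80254] = 4.30611.
Integral + boundary = 172.556.
Order-1 term: 1/12 · (-0.105557 − 0.814354) = -0.0766592.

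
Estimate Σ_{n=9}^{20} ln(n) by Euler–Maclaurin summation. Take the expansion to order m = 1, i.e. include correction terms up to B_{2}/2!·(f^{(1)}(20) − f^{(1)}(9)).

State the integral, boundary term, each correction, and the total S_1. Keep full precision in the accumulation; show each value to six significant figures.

Integral: ∫_9^20 ln(x) dx = 29.1396.
Endpoint term: (f(9) + f(20))/2 = (2.19722 + 2.99573)/2 = 2.59648.
Integral + boundary = 31.7361.
k=1: B_{2}/(2)! × [f^{(1)}(20) − f^{(1)}(9)] = 1/12 × (0.0500000 − 0.111111) = -0.00509259.

S_1 ≈ 31.7310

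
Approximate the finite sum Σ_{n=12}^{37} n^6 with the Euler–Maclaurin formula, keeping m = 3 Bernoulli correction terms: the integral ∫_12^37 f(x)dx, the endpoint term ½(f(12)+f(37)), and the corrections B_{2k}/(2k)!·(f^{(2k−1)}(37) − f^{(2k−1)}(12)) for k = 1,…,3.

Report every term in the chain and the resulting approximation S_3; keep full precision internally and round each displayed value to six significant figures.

∫_12^37 x^6 dx evaluates to 1.35566e+10.
Endpoint term: (f(12) + f(37))/2 = (2.98598e+06 + 2.56573e+09)/2 = 1.28436e+09.
So far: 1.48409e+10.
Correction k=1: B_{2}/2! · (f^{(1)}(37) − f^{(1)}(12)) = 1/12 · (4.16064e+08 − 1.49299e+06) = 3.45476e+07.
Partial sum through k=1: 1.48755e+10.
Correction k=2: B_{4}/4! · (f^{(3)}(37) − f^{(3)}(12)) = −1/720 · (6.07836e+06 − 207360) = -8154.17.
Partial sum through k=2: 1.48755e+10.
Correction k=3: B_{6}/6! · (f^{(5)}(37) − f^{(5)}(12)) = 1/30240 · (26640.0 − 8640.00) = 0.595238.

S_3 ≈ 1.48755e+10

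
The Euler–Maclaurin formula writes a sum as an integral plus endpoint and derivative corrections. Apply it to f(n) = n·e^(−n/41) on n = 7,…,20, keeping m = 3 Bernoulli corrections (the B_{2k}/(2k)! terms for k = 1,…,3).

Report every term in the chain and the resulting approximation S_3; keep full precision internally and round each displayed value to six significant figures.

The integral term ∫_7^20 x·e^(−x/41) dx = 123.572.
½[f(7) + f(20)] = ½[5.90133 + 12.2795] = 9.09039.
Running total after boundary: 132.663.
k=1: B_{2}/(2)! × [f^{(1)}(20) − f^{(1)}(7)] = 1/12 × (0.314474 − 0.699113) = -0.0320532.
Partial sum through k=1: 132.631.
k=2: B_{4}/(4)! × [f^{(3)}(20) − f^{(3)}(7)] = −1/720 × (0.000917560 − 0.00141892) = 6.96336e-07.
Partial sum through k=2: 132.631.
k=3: B_{6}/(6)! × [f^{(5)}(20) − f^{(5)}(7)] = 1/30240 × (9.80396e-07 − 1.44078e-06) = -1.52244e-11.

S_3 ≈ 132.631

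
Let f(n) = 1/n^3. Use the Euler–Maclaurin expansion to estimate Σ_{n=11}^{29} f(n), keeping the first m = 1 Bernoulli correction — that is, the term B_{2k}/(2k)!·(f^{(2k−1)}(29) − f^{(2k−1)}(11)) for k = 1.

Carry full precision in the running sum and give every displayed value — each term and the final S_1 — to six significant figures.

∫_11^29 1/x^3 dx evaluates to 0.00353770.
Endpoint term: (f(11) + f(29))/2 = (0.000751315 + 4.10021e-05)/2 = 0.000396158.
Integral + boundary = 0.00393386.
Correction k=1: B_{2}/2! · (f^{(1)}(29) − f^{(1)}(11)) = 1/12 · (-4.24160e-06 − (-0.000204904)) = 1.67219e-05.

S_1 ≈ 0.00395058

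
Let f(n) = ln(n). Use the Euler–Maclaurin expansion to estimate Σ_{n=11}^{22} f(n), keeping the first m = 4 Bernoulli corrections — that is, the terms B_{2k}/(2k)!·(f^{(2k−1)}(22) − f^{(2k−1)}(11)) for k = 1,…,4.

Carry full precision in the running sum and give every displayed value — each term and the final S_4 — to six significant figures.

S_4 ≈ 33.3668

The integral term ∫_11^22 ln(x) dx = 30.6261.
½[f(11) + f(22)] = ½[2.39790 + 3.09104] = 2.74447.
So far: 33.3706.
Order-1 term: 1/12 · (0.0454545 − 0.0909091) = -0.00378788.
Partial sum through k=1: 33.3668.
Order-2 term: −1/720 · (0.000187829 − 0.00150263) = 1.82611e-06.
Partial sum through k=2: 33.3668.
Order-3 term: 1/30240 · (4.65691e-06 − 0.000149021) = -4.77395e-09.
Partial sum through k=3: 33.3668.
Order-4 term: −1/1209600 · (2.88651e-07 − 3.69474e-05) = 3.03065e-11.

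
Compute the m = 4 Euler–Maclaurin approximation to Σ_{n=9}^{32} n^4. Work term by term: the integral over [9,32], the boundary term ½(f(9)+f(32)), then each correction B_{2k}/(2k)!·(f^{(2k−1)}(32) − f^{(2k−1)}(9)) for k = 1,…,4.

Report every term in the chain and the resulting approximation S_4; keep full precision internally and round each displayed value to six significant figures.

∫_9^32 x^4 dx evaluates to 6.69908e+06.
Endpoint term: (f(9) + f(32))/2 = (6561.00 + 1.04858e+06)/2 = 527568.
Running total after boundary: 7.22665e+06.
Order-1 term: 1/12 · (131072 − 2916.00) = 10679.7.
Partial sum through k=1: 7.23732e+06.
Order-2 term: −1/720 · (768.000 − 216.000) = -0.766667.
Partial sum through k=2: 7.23732e+06.
Order-3 term: 1/30240 · (0.00000 − 0.00000) = 0.00000.
Partial sum through k=3: 7.23732e+06.
Order-4 term: −1/1209600 · (0.00000 − 0.00000) = 0.00000.

S_4 ≈ 7.23732e+06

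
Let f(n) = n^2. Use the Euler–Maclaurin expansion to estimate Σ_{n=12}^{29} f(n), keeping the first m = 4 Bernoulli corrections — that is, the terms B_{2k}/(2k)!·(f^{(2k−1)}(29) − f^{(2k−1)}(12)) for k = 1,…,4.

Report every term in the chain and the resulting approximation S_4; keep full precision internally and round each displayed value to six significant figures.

∫_12^29 x^2 dx evaluates to 7553.67.
Boundary: ½(f(12) + f(29)) = ½(144.000 + 841.000) = 492.500.
So far: 8046.17.
Correction k=1: B_{2}/2! · (f^{(1)}(29) − f^{(1)}(12)) = 1/12 · (58.0000 − 24.0000) = 2.83333.
Running total after k=1: 8049.00.
Correction k=2: B_{4}/4! · (f^{(3)}(29) − f^{(3)}(12)) = −1/720 · (0.00000 − 0.00000) = 0.00000.
Running total after k=2: 8049.00.
Correction k=3: B_{6}/6! · (f^{(5)}(29) − f^{(5)}(12)) = 1/30240 · (0.00000 − 0.00000) = 0.00000.
Running total after k=3: 8049.00.
Correction k=4: B_{8}/8! · (f^{(7)}(29) − f^{(7)}(12)) = −1/1209600 · (0.00000 − 0.00000) = 0.00000.

S_4 ≈ 8049.00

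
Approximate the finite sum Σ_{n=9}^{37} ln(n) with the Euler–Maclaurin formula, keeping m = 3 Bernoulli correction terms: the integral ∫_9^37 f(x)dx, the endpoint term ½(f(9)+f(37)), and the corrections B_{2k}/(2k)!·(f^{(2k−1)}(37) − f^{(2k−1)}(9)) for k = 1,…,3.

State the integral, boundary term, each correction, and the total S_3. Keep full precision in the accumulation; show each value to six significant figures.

S_3 ≈ 88.7260

Integral: ∫_9^37 ln(x) dx = 85.8289.
Endpoint term: (f(9) + f(37))/2 = (2.19722 + 3.61092)/2 = 2.90407.
Running total after boundary: 88.7330.
Order-1 term: 1/12 · (0.0270270 − 0.111111) = -0.00700701.
Partial sum through k=1: 88.7260.
Order-2 term: −1/720 · (3.94843e-05 − 0.00274348) = 3.75556e-06.
Partial sum through k=2: 88.7260.
Order-3 term: 1/30240 · (3.46101e-07 − 0.000406442) = -1.34291e-08.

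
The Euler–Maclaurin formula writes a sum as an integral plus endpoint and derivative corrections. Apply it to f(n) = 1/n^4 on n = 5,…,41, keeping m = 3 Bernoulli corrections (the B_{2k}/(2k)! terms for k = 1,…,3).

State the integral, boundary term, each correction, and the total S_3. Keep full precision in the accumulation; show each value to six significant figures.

S_3 ≈ 0.00356665

The integral term ∫_5^41 1/x^4 dx = 0.00266183.
Endpoint term: (f(5) + f(41))/2 = (0.00160000 + 3.53887e-07)/2 = 0.000800177.
Integral + boundary = 0.00346201.
Order-1 term: 1/12 · (-3.45256e-08 − (-0.00128000)) = 0.000106664.
After k=1: 0.00356867.
Order-2 term: −1/720 · (-6.16161e-10 − (-0.00153600)) = -2.13333e-06.
After k=2: 0.00356654.
Order-3 term: 1/30240 · (-2.05265e-11 − (-0.00344064)) = 1.13778e-07.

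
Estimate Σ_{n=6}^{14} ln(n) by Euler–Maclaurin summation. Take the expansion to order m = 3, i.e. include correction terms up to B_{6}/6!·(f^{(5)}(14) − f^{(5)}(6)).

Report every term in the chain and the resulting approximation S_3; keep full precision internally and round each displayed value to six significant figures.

S_3 ≈ 20.4037

The integral term ∫_6^14 ln(x) dx = 18.1962.
Endpoint term: (f(6) + f(14))/2 = (1.79176 + 2.63906)/2 = 2.21541.
Integral + boundary = 20.4117.
Correction k=1: B_{2}/2! · (f^{(1)}(14) − f^{(1)}(6)) = 1/12 · (0.0714286 − 0.166667) = -0.00793651.
Running total after k=1: 20.4037.
Correction k=2: B_{4}/4! · (f^{(3)}(14) − f^{(3)}(6)) = −1/720 · (0.000728863 − 0.00925926) = 1.18478e-05.
Running total after k=2: 20.4037.
Correction k=3: B_{6}/6! · (f^{(5)}(14) − f^{(5)}(6)) = 1/30240 · (4.46243e-05 − 0.00308642) = -1.00588e-07.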